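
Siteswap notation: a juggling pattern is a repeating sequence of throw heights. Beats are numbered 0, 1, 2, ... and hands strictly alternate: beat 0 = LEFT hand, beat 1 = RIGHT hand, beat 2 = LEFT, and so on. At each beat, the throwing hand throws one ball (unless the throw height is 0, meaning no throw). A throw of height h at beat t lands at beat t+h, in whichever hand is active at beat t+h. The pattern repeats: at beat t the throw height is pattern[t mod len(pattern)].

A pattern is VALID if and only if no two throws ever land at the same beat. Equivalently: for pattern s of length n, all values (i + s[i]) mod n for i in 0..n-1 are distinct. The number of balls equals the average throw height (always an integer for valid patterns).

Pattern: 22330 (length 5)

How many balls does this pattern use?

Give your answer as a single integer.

Answer: 2

Derivation:
Pattern = [2, 2, 3, 3, 0], length n = 5
  position 0: throw height = 2, running sum = 2
  position 1: throw height = 2, running sum = 4
  position 2: throw height = 3, running sum = 7
  position 3: throw height = 3, running sum = 10
  position 4: throw height = 0, running sum = 10
Total sum = 10; balls = sum / n = 10 / 5 = 2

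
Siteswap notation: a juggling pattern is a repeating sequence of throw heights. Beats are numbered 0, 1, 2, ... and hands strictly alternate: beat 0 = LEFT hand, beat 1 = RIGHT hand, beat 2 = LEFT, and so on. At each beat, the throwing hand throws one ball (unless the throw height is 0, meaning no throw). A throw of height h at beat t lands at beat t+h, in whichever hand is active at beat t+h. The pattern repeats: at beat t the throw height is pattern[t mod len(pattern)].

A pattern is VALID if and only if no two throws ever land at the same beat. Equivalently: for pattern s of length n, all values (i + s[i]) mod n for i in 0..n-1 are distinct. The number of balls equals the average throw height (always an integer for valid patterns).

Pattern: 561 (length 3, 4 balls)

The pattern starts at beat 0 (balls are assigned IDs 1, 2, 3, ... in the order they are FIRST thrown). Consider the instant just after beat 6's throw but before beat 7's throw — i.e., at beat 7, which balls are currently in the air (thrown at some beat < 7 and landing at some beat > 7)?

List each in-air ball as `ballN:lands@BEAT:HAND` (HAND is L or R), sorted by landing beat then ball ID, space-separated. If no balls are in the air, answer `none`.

Answer: ball3:lands@8:L ball4:lands@10:L ball1:lands@11:R

Derivation:
Beat 0 (L): throw ball1 h=5 -> lands@5:R; in-air after throw: [b1@5:R]
Beat 1 (R): throw ball2 h=6 -> lands@7:R; in-air after throw: [b1@5:R b2@7:R]
Beat 2 (L): throw ball3 h=1 -> lands@3:R; in-air after throw: [b3@3:R b1@5:R b2@7:R]
Beat 3 (R): throw ball3 h=5 -> lands@8:L; in-air after throw: [b1@5:R b2@7:R b3@8:L]
Beat 4 (L): throw ball4 h=6 -> lands@10:L; in-air after throw: [b1@5:R b2@7:R b3@8:L b4@10:L]
Beat 5 (R): throw ball1 h=1 -> lands@6:L; in-air after throw: [b1@6:L b2@7:R b3@8:L b4@10:L]
Beat 6 (L): throw ball1 h=5 -> lands@11:R; in-air after throw: [b2@7:R b3@8:L b4@10:L b1@11:R]
Beat 7 (R): throw ball2 h=6 -> lands@13:R; in-air after throw: [b3@8:L b4@10:L b1@11:R b2@13:R]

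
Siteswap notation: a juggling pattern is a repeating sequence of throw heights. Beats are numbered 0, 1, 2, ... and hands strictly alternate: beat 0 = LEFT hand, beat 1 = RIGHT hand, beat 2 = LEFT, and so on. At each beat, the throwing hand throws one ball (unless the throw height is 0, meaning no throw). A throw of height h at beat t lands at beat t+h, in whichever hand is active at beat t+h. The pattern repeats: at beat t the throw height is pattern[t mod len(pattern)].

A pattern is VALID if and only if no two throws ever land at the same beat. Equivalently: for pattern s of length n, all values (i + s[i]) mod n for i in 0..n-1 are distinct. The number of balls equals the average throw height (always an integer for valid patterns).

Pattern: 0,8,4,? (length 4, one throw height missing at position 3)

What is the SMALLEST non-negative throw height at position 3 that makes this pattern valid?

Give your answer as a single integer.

Answer: 0

Derivation:
i=0: (0 + 0) mod 4 = 0
i=1: (1 + 8) mod 4 = 1
i=2: (2 + 4) mod 4 = 2
i=3: s[i]=? (unknown)
Known residues: [0, 1, 2]; need a permutation of 0..3, so missing residue r = 3
Need (3 + s) mod 4 = 3; smallest s = (3 - 3) mod 4 = 0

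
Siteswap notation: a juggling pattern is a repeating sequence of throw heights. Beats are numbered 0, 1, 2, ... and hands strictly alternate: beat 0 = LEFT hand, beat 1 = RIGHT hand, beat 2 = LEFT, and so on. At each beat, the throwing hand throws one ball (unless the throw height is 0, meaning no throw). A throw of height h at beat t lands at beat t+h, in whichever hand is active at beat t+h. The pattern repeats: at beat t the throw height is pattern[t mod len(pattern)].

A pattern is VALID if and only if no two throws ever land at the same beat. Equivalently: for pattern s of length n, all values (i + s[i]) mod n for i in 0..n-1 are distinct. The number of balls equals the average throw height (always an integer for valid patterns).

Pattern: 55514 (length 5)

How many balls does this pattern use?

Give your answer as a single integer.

Answer: 4

Derivation:
Pattern = [5, 5, 5, 1, 4], length n = 5
  position 0: throw height = 5, running sum = 5
  position 1: throw height = 5, running sum = 10
  position 2: throw height = 5, running sum = 15
  position 3: throw height = 1, running sum = 16
  position 4: throw height = 4, running sum = 20
Total sum = 20; balls = sum / n = 20 / 5 = 4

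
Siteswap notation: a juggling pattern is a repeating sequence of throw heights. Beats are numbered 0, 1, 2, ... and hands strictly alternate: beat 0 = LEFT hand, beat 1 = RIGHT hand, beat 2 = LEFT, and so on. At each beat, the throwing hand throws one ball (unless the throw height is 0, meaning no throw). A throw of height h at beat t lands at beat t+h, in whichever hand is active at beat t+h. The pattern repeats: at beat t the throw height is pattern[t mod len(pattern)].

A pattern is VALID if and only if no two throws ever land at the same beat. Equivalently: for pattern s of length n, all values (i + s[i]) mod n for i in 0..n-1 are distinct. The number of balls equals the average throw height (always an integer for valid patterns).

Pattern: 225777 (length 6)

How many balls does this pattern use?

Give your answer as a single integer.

Pattern = [2, 2, 5, 7, 7, 7], length n = 6
  position 0: throw height = 2, running sum = 2
  position 1: throw height = 2, running sum = 4
  position 2: throw height = 5, running sum = 9
  position 3: throw height = 7, running sum = 16
  position 4: throw height = 7, running sum = 23
  position 5: throw height = 7, running sum = 30
Total sum = 30; balls = sum / n = 30 / 6 = 5

Answer: 5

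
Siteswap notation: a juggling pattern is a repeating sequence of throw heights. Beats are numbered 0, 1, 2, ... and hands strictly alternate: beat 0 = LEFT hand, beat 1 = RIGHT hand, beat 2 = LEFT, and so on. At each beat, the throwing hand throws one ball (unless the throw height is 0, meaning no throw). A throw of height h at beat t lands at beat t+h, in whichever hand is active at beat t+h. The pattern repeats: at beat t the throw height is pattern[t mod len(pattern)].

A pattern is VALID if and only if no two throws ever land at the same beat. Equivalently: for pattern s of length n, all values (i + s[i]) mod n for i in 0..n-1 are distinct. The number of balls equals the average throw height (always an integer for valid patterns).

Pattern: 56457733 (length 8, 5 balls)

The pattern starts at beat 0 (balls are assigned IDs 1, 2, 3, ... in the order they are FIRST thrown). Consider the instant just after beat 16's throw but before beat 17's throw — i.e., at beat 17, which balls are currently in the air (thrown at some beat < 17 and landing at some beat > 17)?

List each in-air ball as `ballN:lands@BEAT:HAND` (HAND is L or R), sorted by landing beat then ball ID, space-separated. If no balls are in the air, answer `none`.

Answer: ball3:lands@18:L ball1:lands@19:R ball4:lands@20:L ball5:lands@21:R

Derivation:
Beat 0 (L): throw ball1 h=5 -> lands@5:R; in-air after throw: [b1@5:R]
Beat 1 (R): throw ball2 h=6 -> lands@7:R; in-air after throw: [b1@5:R b2@7:R]
Beat 2 (L): throw ball3 h=4 -> lands@6:L; in-air after throw: [b1@5:R b3@6:L b2@7:R]
Beat 3 (R): throw ball4 h=5 -> lands@8:L; in-air after throw: [b1@5:R b3@6:L b2@7:R b4@8:L]
Beat 4 (L): throw ball5 h=7 -> lands@11:R; in-air after throw: [b1@5:R b3@6:L b2@7:R b4@8:L b5@11:R]
Beat 5 (R): throw ball1 h=7 -> lands@12:L; in-air after throw: [b3@6:L b2@7:R b4@8:L b5@11:R b1@12:L]
Beat 6 (L): throw ball3 h=3 -> lands@9:R; in-air after throw: [b2@7:R b4@8:L b3@9:R b5@11:R b1@12:L]
Beat 7 (R): throw ball2 h=3 -> lands@10:L; in-air after throw: [b4@8:L b3@9:R b2@10:L b5@11:R b1@12:L]
Beat 8 (L): throw ball4 h=5 -> lands@13:R; in-air after throw: [b3@9:R b2@10:L b5@11:R b1@12:L b4@13:R]
Beat 9 (R): throw ball3 h=6 -> lands@15:R; in-air after throw: [b2@10:L b5@11:R b1@12:L b4@13:R b3@15:R]
Beat 10 (L): throw ball2 h=4 -> lands@14:L; in-air after throw: [b5@11:R b1@12:L b4@13:R b2@14:L b3@15:R]
Beat 11 (R): throw ball5 h=5 -> lands@16:L; in-air after throw: [b1@12:L b4@13:R b2@14:L b3@15:R b5@16:L]
Beat 12 (L): throw ball1 h=7 -> lands@19:R; in-air after throw: [b4@13:R b2@14:L b3@15:R b5@16:L b1@19:R]
Beat 13 (R): throw ball4 h=7 -> lands@20:L; in-air after throw: [b2@14:L b3@15:R b5@16:L b1@19:R b4@20:L]
Beat 14 (L): throw ball2 h=3 -> lands@17:R; in-air after throw: [b3@15:R b5@16:L b2@17:R b1@19:R b4@20:L]
Beat 15 (R): throw ball3 h=3 -> lands@18:L; in-air after throw: [b5@16:L b2@17:R b3@18:L b1@19:R b4@20:L]
Beat 16 (L): throw ball5 h=5 -> lands@21:R; in-air after throw: [b2@17:R b3@18:L b1@19:R b4@20:L b5@21:R]
Beat 17 (R): throw ball2 h=6 -> lands@23:R; in-air after throw: [b3@18:L b1@19:R b4@20:L b5@21:R b2@23:R]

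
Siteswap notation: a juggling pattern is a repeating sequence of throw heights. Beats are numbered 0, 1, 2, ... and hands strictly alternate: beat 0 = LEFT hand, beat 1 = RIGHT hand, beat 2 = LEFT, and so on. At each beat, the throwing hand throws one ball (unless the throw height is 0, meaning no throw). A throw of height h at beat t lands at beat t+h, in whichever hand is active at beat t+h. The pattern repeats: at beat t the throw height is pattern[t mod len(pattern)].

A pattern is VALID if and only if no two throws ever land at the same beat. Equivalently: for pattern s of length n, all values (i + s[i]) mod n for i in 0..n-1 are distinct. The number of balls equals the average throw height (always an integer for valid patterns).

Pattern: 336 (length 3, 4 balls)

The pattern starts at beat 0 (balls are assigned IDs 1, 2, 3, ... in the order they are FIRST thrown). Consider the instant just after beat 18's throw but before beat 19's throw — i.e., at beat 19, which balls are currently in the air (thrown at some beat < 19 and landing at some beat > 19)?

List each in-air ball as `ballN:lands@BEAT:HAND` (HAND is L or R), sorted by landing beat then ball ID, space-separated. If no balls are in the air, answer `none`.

Answer: ball3:lands@20:L ball1:lands@21:R ball4:lands@23:R

Derivation:
Beat 0 (L): throw ball1 h=3 -> lands@3:R; in-air after throw: [b1@3:R]
Beat 1 (R): throw ball2 h=3 -> lands@4:L; in-air after throw: [b1@3:R b2@4:L]
Beat 2 (L): throw ball3 h=6 -> lands@8:L; in-air after throw: [b1@3:R b2@4:L b3@8:L]
Beat 3 (R): throw ball1 h=3 -> lands@6:L; in-air after throw: [b2@4:L b1@6:L b3@8:L]
Beat 4 (L): throw ball2 h=3 -> lands@7:R; in-air after throw: [b1@6:L b2@7:R b3@8:L]
Beat 5 (R): throw ball4 h=6 -> lands@11:R; in-air after throw: [b1@6:L b2@7:R b3@8:L b4@11:R]
Beat 6 (L): throw ball1 h=3 -> lands@9:R; in-air after throw: [b2@7:R b3@8:L b1@9:R b4@11:R]
Beat 7 (R): throw ball2 h=3 -> lands@10:L; in-air after throw: [b3@8:L b1@9:R b2@10:L b4@11:R]
Beat 8 (L): throw ball3 h=6 -> lands@14:L; in-air after throw: [b1@9:R b2@10:L b4@11:R b3@14:L]
Beat 9 (R): throw ball1 h=3 -> lands@12:L; in-air after throw: [b2@10:L b4@11:R b1@12:L b3@14:L]
Beat 10 (L): throw ball2 h=3 -> lands@13:R; in-air after throw: [b4@11:R b1@12:L b2@13:R b3@14:L]
Beat 11 (R): throw ball4 h=6 -> lands@17:R; in-air after throw: [b1@12:L b2@13:R b3@14:L b4@17:R]
Beat 12 (L): throw ball1 h=3 -> lands@15:R; in-air after throw: [b2@13:R b3@14:L b1@15:R b4@17:R]
Beat 13 (R): throw ball2 h=3 -> lands@16:L; in-air after throw: [b3@14:L b1@15:R b2@16:L b4@17:R]
Beat 14 (L): throw ball3 h=6 -> lands@20:L; in-air after throw: [b1@15:R b2@16:L b4@17:R b3@20:L]
Beat 15 (R): throw ball1 h=3 -> lands@18:L; in-air after throw: [b2@16:L b4@17:R b1@18:L b3@20:L]
Beat 16 (L): throw ball2 h=3 -> lands@19:R; in-air after throw: [b4@17:R b1@18:L b2@19:R b3@20:L]
Beat 17 (R): throw ball4 h=6 -> lands@23:R; in-air after throw: [b1@18:L b2@19:R b3@20:L b4@23:R]
Beat 18 (L): throw ball1 h=3 -> lands@21:R; in-air after throw: [b2@19:R b3@20:L b1@21:R b4@23:R]
Beat 19 (R): throw ball2 h=3 -> lands@22:L; in-air after throw: [b3@20:L b1@21:R b2@22:L b4@23:R]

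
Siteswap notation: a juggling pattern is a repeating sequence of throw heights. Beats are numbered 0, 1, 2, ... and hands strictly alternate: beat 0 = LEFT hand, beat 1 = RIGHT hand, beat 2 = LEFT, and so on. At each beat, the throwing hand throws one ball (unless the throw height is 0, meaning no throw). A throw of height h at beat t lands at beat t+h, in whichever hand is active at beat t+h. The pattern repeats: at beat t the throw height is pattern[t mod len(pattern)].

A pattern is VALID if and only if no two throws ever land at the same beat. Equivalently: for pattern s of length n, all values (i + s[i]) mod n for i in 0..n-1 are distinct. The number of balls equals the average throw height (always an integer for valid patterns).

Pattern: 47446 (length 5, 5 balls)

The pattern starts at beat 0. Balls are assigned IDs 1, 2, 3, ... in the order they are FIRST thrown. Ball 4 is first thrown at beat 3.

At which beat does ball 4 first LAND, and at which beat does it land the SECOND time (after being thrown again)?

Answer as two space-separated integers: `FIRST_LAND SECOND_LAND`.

Answer: 7 11

Derivation:
Beat 0 (L): throw ball1 h=4 -> lands@4:L; in-air after throw: [b1@4:L]
Beat 1 (R): throw ball2 h=7 -> lands@8:L; in-air after throw: [b1@4:L b2@8:L]
Beat 2 (L): throw ball3 h=4 -> lands@6:L; in-air after throw: [b1@4:L b3@6:L b2@8:L]
Beat 3 (R): throw ball4 h=4 -> lands@7:R; in-air after throw: [b1@4:L b3@6:L b4@7:R b2@8:L]
Beat 4 (L): throw ball1 h=6 -> lands@10:L; in-air after throw: [b3@6:L b4@7:R b2@8:L b1@10:L]
Beat 5 (R): throw ball5 h=4 -> lands@9:R; in-air after throw: [b3@6:L b4@7:R b2@8:L b5@9:R b1@10:L]
Beat 6 (L): throw ball3 h=7 -> lands@13:R; in-air after throw: [b4@7:R b2@8:L b5@9:R b1@10:L b3@13:R]
Beat 7 (R): throw ball4 h=4 -> lands@11:R; in-air after throw: [b2@8:L b5@9:R b1@10:L b4@11:R b3@13:R]
Beat 8 (L): throw ball2 h=4 -> lands@12:L; in-air after throw: [b5@9:R b1@10:L b4@11:R b2@12:L b3@13:R]
Beat 9 (R): throw ball5 h=6 -> lands@15:R; in-air after throw: [b1@10:L b4@11:R b2@12:L b3@13:R b5@15:R]
Beat 10 (L): throw ball1 h=4 -> lands@14:L; in-air after throw: [b4@11:R b2@12:L b3@13:R b1@14:L b5@15:R]
Beat 11 (R): throw ball4 h=7 -> lands@18:L; in-air after throw: [b2@12:L b3@13:R b1@14:L b5@15:R b4@18:L]
Ball 4: thrown@3 h=4 -> first land @7; rethrown@7 h=4 -> second land @11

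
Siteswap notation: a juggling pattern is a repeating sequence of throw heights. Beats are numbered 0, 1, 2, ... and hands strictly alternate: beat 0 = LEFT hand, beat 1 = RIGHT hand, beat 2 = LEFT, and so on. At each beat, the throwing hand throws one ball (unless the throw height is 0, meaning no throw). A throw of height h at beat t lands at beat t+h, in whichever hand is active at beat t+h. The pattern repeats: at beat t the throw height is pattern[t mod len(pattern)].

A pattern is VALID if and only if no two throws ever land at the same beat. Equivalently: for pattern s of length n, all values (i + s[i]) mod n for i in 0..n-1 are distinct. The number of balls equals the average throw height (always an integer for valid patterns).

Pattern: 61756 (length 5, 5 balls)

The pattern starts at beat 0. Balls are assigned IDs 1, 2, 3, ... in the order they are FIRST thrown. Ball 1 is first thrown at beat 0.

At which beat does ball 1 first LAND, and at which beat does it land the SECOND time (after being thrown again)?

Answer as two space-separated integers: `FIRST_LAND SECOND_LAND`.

Beat 0 (L): throw ball1 h=6 -> lands@6:L; in-air after throw: [b1@6:L]
Beat 1 (R): throw ball2 h=1 -> lands@2:L; in-air after throw: [b2@2:L b1@6:L]
Beat 2 (L): throw ball2 h=7 -> lands@9:R; in-air after throw: [b1@6:L b2@9:R]
Beat 3 (R): throw ball3 h=5 -> lands@8:L; in-air after throw: [b1@6:L b3@8:L b2@9:R]
Beat 4 (L): throw ball4 h=6 -> lands@10:L; in-air after throw: [b1@6:L b3@8:L b2@9:R b4@10:L]
Beat 5 (R): throw ball5 h=6 -> lands@11:R; in-air after throw: [b1@6:L b3@8:L b2@9:R b4@10:L b5@11:R]
Beat 6 (L): throw ball1 h=1 -> lands@7:R; in-air after throw: [b1@7:R b3@8:L b2@9:R b4@10:L b5@11:R]
Beat 7 (R): throw ball1 h=7 -> lands@14:L; in-air after throw: [b3@8:L b2@9:R b4@10:L b5@11:R b1@14:L]
Ball 1: thrown@0 h=6 -> first land @6; rethrown@6 h=1 -> second land @7

Answer: 6 7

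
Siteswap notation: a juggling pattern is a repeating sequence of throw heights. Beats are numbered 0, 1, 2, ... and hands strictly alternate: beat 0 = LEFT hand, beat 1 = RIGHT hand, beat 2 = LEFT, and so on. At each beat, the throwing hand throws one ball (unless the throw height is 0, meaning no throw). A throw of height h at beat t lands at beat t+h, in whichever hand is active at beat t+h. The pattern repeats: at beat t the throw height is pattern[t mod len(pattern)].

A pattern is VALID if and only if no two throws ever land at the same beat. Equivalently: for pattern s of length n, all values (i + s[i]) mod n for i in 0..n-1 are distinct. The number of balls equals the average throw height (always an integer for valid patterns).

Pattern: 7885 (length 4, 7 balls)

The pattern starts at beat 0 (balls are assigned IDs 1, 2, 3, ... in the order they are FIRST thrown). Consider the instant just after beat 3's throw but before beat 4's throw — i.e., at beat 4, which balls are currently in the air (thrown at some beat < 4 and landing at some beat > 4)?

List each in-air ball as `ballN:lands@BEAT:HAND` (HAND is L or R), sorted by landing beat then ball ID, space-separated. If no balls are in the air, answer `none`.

Beat 0 (L): throw ball1 h=7 -> lands@7:R; in-air after throw: [b1@7:R]
Beat 1 (R): throw ball2 h=8 -> lands@9:R; in-air after throw: [b1@7:R b2@9:R]
Beat 2 (L): throw ball3 h=8 -> lands@10:L; in-air after throw: [b1@7:R b2@9:R b3@10:L]
Beat 3 (R): throw ball4 h=5 -> lands@8:L; in-air after throw: [b1@7:R b4@8:L b2@9:R b3@10:L]
Beat 4 (L): throw ball5 h=7 -> lands@11:R; in-air after throw: [b1@7:R b4@8:L b2@9:R b3@10:L b5@11:R]

Answer: ball1:lands@7:R ball4:lands@8:L ball2:lands@9:R ball3:lands@10:L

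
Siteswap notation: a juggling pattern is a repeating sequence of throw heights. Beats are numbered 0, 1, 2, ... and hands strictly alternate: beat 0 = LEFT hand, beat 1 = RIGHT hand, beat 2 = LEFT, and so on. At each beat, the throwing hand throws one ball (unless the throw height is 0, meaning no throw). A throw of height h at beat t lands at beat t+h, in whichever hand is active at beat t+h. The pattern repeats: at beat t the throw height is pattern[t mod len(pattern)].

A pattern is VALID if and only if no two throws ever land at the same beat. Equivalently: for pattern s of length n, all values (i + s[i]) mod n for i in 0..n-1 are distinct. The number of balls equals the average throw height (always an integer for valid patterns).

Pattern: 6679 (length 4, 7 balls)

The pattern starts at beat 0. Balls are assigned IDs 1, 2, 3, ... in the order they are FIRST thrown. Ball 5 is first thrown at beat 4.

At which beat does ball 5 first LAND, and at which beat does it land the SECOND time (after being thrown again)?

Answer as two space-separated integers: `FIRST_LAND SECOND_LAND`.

Beat 0 (L): throw ball1 h=6 -> lands@6:L; in-air after throw: [b1@6:L]
Beat 1 (R): throw ball2 h=6 -> lands@7:R; in-air after throw: [b1@6:L b2@7:R]
Beat 2 (L): throw ball3 h=7 -> lands@9:R; in-air after throw: [b1@6:L b2@7:R b3@9:R]
Beat 3 (R): throw ball4 h=9 -> lands@12:L; in-air after throw: [b1@6:L b2@7:R b3@9:R b4@12:L]
Beat 4 (L): throw ball5 h=6 -> lands@10:L; in-air after throw: [b1@6:L b2@7:R b3@9:R b5@10:L b4@12:L]
Beat 5 (R): throw ball6 h=6 -> lands@11:R; in-air after throw: [b1@6:L b2@7:R b3@9:R b5@10:L b6@11:R b4@12:L]
Beat 6 (L): throw ball1 h=7 -> lands@13:R; in-air after throw: [b2@7:R b3@9:R b5@10:L b6@11:R b4@12:L b1@13:R]
Beat 7 (R): throw ball2 h=9 -> lands@16:L; in-air after throw: [b3@9:R b5@10:L b6@11:R b4@12:L b1@13:R b2@16:L]
Beat 8 (L): throw ball7 h=6 -> lands@14:L; in-air after throw: [b3@9:R b5@10:L b6@11:R b4@12:L b1@13:R b7@14:L b2@16:L]
Beat 9 (R): throw ball3 h=6 -> lands@15:R; in-air after throw: [b5@10:L b6@11:R b4@12:L b1@13:R b7@14:L b3@15:R b2@16:L]
Beat 10 (L): throw ball5 h=7 -> lands@17:R; in-air after throw: [b6@11:R b4@12:L b1@13:R b7@14:L b3@15:R b2@16:L b5@17:R]
Beat 11 (R): throw ball6 h=9 -> lands@20:L; in-air after throw: [b4@12:L b1@13:R b7@14:L b3@15:R b2@16:L b5@17:R b6@20:L]
Beat 12 (L): throw ball4 h=6 -> lands@18:L; in-air after throw: [b1@13:R b7@14:L b3@15:R b2@16:L b5@17:R b4@18:L b6@20:L]
Beat 13 (R): throw ball1 h=6 -> lands@19:R; in-air after throw: [b7@14:L b3@15:R b2@16:L b5@17:R b4@18:L b1@19:R b6@20:L]
Beat 14 (L): throw ball7 h=7 -> lands@21:R; in-air after throw: [b3@15:R b2@16:L b5@17:R b4@18:L b1@19:R b6@20:L b7@21:R]
Beat 15 (R): throw ball3 h=9 -> lands@24:L; in-air after throw: [b2@16:L b5@17:R b4@18:L b1@19:R b6@20:L b7@21:R b3@24:L]
Beat 16 (L): throw ball2 h=6 -> lands@22:L; in-air after throw: [b5@17:R b4@18:L b1@19:R b6@20:L b7@21:R b2@22:L b3@24:L]
Beat 17 (R): throw ball5 h=6 -> lands@23:R; in-air after throw: [b4@18:L b1@19:R b6@20:L b7@21:R b2@22:L b5@23:R b3@24:L]
Ball 5: thrown@4 h=6 -> first land @10; rethrown@10 h=7 -> second land @17

Answer: 10 17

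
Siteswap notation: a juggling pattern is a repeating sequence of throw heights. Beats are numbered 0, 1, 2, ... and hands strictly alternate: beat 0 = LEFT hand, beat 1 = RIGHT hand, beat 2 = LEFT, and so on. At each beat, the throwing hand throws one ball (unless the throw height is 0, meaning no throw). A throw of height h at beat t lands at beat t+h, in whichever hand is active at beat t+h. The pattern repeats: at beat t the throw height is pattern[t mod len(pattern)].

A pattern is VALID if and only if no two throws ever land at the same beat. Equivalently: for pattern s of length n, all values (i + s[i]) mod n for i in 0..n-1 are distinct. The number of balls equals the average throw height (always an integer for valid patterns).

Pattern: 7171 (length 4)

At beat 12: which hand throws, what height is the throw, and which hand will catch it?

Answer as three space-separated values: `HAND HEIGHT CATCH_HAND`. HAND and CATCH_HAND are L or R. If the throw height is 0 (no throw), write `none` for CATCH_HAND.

Answer: L 7 R

Derivation:
Beat 12: 12 mod 2 = 0, so hand = L
Throw height = pattern[12 mod 4] = pattern[0] = 7
Lands at beat 12+7=19, 19 mod 2 = 1, so catch hand = R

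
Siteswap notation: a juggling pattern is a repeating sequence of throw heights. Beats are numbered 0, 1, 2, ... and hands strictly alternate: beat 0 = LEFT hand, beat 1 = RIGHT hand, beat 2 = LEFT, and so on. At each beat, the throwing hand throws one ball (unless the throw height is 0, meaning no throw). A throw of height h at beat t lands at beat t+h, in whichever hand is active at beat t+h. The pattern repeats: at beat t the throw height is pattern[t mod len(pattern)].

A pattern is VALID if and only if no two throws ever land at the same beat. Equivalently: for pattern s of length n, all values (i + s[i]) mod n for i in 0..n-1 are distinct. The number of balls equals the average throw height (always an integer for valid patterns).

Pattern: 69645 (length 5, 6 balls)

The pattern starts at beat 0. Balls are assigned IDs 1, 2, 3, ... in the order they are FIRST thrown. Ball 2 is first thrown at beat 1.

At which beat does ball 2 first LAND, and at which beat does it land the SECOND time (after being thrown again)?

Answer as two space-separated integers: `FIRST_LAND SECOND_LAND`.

Answer: 10 16

Derivation:
Beat 0 (L): throw ball1 h=6 -> lands@6:L; in-air after throw: [b1@6:L]
Beat 1 (R): throw ball2 h=9 -> lands@10:L; in-air after throw: [b1@6:L b2@10:L]
Beat 2 (L): throw ball3 h=6 -> lands@8:L; in-air after throw: [b1@6:L b3@8:L b2@10:L]
Beat 3 (R): throw ball4 h=4 -> lands@7:R; in-air after throw: [b1@6:L b4@7:R b3@8:L b2@10:L]
Beat 4 (L): throw ball5 h=5 -> lands@9:R; in-air after throw: [b1@6:L b4@7:R b3@8:L b5@9:R b2@10:L]
Beat 5 (R): throw ball6 h=6 -> lands@11:R; in-air after throw: [b1@6:L b4@7:R b3@8:L b5@9:R b2@10:L b6@11:R]
Beat 6 (L): throw ball1 h=9 -> lands@15:R; in-air after throw: [b4@7:R b3@8:L b5@9:R b2@10:L b6@11:R b1@15:R]
Beat 7 (R): throw ball4 h=6 -> lands@13:R; in-air after throw: [b3@8:L b5@9:R b2@10:L b6@11:R b4@13:R b1@15:R]
Beat 8 (L): throw ball3 h=4 -> lands@12:L; in-air after throw: [b5@9:R b2@10:L b6@11:R b3@12:L b4@13:R b1@15:R]
Beat 9 (R): throw ball5 h=5 -> lands@14:L; in-air after throw: [b2@10:L b6@11:R b3@12:L b4@13:R b5@14:L b1@15:R]
Beat 10 (L): throw ball2 h=6 -> lands@16:L; in-air after throw: [b6@11:R b3@12:L b4@13:R b5@14:L b1@15:R b2@16:L]
Beat 11 (R): throw ball6 h=9 -> lands@20:L; in-air after throw: [b3@12:L b4@13:R b5@14:L b1@15:R b2@16:L b6@20:L]
Beat 12 (L): throw ball3 h=6 -> lands@18:L; in-air after throw: [b4@13:R b5@14:L b1@15:R b2@16:L b3@18:L b6@20:L]
Beat 13 (R): throw ball4 h=4 -> lands@17:R; in-air after throw: [b5@14:L b1@15:R b2@16:L b4@17:R b3@18:L b6@20:L]
Beat 14 (L): throw ball5 h=5 -> lands@19:R; in-air after throw: [b1@15:R b2@16:L b4@17:R b3@18:L b5@19:R b6@20:L]
Beat 15 (R): throw ball1 h=6 -> lands@21:R; in-air after throw: [b2@16:L b4@17:R b3@18:L b5@19:R b6@20:L b1@21:R]
Beat 16 (L): throw ball2 h=9 -> lands@25:R; in-air after throw: [b4@17:R b3@18:L b5@19:R b6@20:L b1@21:R b2@25:R]
Ball 2: thrown@1 h=9 -> first land @10; rethrown@10 h=6 -> second land @16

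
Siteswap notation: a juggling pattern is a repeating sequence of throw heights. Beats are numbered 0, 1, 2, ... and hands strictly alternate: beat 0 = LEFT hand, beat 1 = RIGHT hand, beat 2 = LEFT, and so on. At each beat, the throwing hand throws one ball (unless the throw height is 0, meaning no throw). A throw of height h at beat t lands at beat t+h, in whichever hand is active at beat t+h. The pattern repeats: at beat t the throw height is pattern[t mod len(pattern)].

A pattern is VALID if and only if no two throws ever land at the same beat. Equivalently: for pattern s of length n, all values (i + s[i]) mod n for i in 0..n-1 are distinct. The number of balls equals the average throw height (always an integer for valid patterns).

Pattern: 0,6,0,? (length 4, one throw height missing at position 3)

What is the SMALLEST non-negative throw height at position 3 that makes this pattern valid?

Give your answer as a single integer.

i=0: (0 + 0) mod 4 = 0
i=1: (1 + 6) mod 4 = 3
i=2: (2 + 0) mod 4 = 2
i=3: s[i]=? (unknown)
Known residues: [0, 2, 3]; need a permutation of 0..3, so missing residue r = 1
Need (3 + s) mod 4 = 1; smallest s = (1 - 3) mod 4 = 2

Answer: 2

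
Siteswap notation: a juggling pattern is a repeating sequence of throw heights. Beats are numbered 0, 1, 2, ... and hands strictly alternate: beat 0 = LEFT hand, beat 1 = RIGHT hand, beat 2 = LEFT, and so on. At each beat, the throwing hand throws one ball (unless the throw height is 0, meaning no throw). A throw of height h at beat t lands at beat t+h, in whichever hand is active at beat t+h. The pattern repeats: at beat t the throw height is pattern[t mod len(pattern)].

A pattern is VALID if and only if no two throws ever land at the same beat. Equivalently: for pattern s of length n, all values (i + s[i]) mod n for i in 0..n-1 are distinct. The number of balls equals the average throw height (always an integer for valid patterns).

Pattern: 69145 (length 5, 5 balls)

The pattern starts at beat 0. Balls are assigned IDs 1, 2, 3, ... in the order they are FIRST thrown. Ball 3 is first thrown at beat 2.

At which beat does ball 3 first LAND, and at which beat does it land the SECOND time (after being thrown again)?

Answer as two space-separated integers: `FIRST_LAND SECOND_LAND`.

Answer: 3 7

Derivation:
Beat 0 (L): throw ball1 h=6 -> lands@6:L; in-air after throw: [b1@6:L]
Beat 1 (R): throw ball2 h=9 -> lands@10:L; in-air after throw: [b1@6:L b2@10:L]
Beat 2 (L): throw ball3 h=1 -> lands@3:R; in-air after throw: [b3@3:R b1@6:L b2@10:L]
Beat 3 (R): throw ball3 h=4 -> lands@7:R; in-air after throw: [b1@6:L b3@7:R b2@10:L]
Beat 4 (L): throw ball4 h=5 -> lands@9:R; in-air after throw: [b1@6:L b3@7:R b4@9:R b2@10:L]
Beat 5 (R): throw ball5 h=6 -> lands@11:R; in-air after throw: [b1@6:L b3@7:R b4@9:R b2@10:L b5@11:R]
Beat 6 (L): throw ball1 h=9 -> lands@15:R; in-air after throw: [b3@7:R b4@9:R b2@10:L b5@11:R b1@15:R]
Beat 7 (R): throw ball3 h=1 -> lands@8:L; in-air after throw: [b3@8:L b4@9:R b2@10:L b5@11:R b1@15:R]
Ball 3: thrown@2 h=1 -> first land @3; rethrown@3 h=4 -> second land @7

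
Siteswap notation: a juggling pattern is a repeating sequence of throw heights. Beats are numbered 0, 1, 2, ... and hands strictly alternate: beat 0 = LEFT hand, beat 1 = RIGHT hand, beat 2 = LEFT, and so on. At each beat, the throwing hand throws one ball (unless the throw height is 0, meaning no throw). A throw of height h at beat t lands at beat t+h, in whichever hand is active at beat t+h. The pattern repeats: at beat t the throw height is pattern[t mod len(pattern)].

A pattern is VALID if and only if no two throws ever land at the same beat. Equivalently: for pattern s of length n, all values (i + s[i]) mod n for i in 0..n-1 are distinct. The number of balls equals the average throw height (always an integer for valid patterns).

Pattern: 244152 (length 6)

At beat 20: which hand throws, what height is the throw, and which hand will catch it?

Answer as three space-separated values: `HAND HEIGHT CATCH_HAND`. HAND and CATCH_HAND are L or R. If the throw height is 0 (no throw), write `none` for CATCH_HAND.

Beat 20: 20 mod 2 = 0, so hand = L
Throw height = pattern[20 mod 6] = pattern[2] = 4
Lands at beat 20+4=24, 24 mod 2 = 0, so catch hand = L

Answer: L 4 L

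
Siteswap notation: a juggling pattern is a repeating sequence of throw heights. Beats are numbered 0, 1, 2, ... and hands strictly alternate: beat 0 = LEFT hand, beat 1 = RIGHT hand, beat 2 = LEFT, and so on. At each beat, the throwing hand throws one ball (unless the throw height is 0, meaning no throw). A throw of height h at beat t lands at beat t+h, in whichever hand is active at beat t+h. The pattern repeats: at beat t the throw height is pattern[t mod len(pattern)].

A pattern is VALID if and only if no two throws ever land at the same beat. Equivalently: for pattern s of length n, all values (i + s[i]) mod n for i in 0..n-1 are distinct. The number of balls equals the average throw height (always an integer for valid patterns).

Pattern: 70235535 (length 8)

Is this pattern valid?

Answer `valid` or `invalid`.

i=0: (i + s[i]) mod n = (0 + 7) mod 8 = 7
i=1: (i + s[i]) mod n = (1 + 0) mod 8 = 1
i=2: (i + s[i]) mod n = (2 + 2) mod 8 = 4
i=3: (i + s[i]) mod n = (3 + 3) mod 8 = 6
i=4: (i + s[i]) mod n = (4 + 5) mod 8 = 1
i=5: (i + s[i]) mod n = (5 + 5) mod 8 = 2
i=6: (i + s[i]) mod n = (6 + 3) mod 8 = 1
i=7: (i + s[i]) mod n = (7 + 5) mod 8 = 4
Residues: [7, 1, 4, 6, 1, 2, 1, 4], distinct: False

Answer: invalid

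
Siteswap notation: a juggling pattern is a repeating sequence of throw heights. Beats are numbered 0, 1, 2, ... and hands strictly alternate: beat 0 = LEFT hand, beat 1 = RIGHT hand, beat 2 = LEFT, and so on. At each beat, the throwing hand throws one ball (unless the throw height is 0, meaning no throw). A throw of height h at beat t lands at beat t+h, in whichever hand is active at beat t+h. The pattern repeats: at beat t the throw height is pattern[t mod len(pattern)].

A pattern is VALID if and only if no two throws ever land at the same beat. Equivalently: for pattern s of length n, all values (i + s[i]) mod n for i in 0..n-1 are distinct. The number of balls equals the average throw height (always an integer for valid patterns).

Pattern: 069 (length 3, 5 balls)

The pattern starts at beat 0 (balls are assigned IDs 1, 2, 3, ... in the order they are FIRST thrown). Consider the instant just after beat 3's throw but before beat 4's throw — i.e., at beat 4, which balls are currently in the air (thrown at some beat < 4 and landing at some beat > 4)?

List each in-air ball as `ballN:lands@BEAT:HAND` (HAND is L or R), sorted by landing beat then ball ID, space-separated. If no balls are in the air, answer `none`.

Answer: ball1:lands@7:R ball2:lands@11:R

Derivation:
Beat 1 (R): throw ball1 h=6 -> lands@7:R; in-air after throw: [b1@7:R]
Beat 2 (L): throw ball2 h=9 -> lands@11:R; in-air after throw: [b1@7:R b2@11:R]
Beat 4 (L): throw ball3 h=6 -> lands@10:L; in-air after throw: [b1@7:R b3@10:L b2@11:R]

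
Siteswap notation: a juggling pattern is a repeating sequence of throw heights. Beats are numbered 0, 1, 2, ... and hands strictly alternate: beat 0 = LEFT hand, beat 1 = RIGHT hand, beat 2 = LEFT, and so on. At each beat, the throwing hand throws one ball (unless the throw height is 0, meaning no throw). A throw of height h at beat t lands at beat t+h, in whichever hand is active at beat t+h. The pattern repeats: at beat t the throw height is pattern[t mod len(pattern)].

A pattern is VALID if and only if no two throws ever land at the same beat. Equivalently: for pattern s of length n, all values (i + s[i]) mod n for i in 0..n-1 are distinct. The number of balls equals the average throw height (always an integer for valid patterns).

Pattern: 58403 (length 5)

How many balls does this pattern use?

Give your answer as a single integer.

Answer: 4

Derivation:
Pattern = [5, 8, 4, 0, 3], length n = 5
  position 0: throw height = 5, running sum = 5
  position 1: throw height = 8, running sum = 13
  position 2: throw height = 4, running sum = 17
  position 3: throw height = 0, running sum = 17
  position 4: throw height = 3, running sum = 20
Total sum = 20; balls = sum / n = 20 / 5 = 4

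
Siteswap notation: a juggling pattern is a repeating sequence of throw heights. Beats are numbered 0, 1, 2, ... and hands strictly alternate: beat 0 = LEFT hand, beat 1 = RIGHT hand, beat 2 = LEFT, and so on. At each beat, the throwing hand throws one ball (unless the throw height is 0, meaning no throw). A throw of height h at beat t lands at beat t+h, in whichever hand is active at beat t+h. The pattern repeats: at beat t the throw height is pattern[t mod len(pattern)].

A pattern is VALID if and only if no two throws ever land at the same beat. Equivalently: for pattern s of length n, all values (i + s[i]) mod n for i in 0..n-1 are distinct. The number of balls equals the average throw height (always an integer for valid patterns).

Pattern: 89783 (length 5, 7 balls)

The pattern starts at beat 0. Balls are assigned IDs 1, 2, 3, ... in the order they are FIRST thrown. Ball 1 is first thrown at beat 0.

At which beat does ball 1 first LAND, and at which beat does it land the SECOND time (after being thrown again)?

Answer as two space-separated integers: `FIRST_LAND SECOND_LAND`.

Beat 0 (L): throw ball1 h=8 -> lands@8:L; in-air after throw: [b1@8:L]
Beat 1 (R): throw ball2 h=9 -> lands@10:L; in-air after throw: [b1@8:L b2@10:L]
Beat 2 (L): throw ball3 h=7 -> lands@9:R; in-air after throw: [b1@8:L b3@9:R b2@10:L]
Beat 3 (R): throw ball4 h=8 -> lands@11:R; in-air after throw: [b1@8:L b3@9:R b2@10:L b4@11:R]
Beat 4 (L): throw ball5 h=3 -> lands@7:R; in-air after throw: [b5@7:R b1@8:L b3@9:R b2@10:L b4@11:R]
Beat 5 (R): throw ball6 h=8 -> lands@13:R; in-air after throw: [b5@7:R b1@8:L b3@9:R b2@10:L b4@11:R b6@13:R]
Beat 6 (L): throw ball7 h=9 -> lands@15:R; in-air after throw: [b5@7:R b1@8:L b3@9:R b2@10:L b4@11:R b6@13:R b7@15:R]
Beat 7 (R): throw ball5 h=7 -> lands@14:L; in-air after throw: [b1@8:L b3@9:R b2@10:L b4@11:R b6@13:R b5@14:L b7@15:R]
Beat 8 (L): throw ball1 h=8 -> lands@16:L; in-air after throw: [b3@9:R b2@10:L b4@11:R b6@13:R b5@14:L b7@15:R b1@16:L]
Beat 9 (R): throw ball3 h=3 -> lands@12:L; in-air after throw: [b2@10:L b4@11:R b3@12:L b6@13:R b5@14:L b7@15:R b1@16:L]
Beat 10 (L): throw ball2 h=8 -> lands@18:L; in-air after throw: [b4@11:R b3@12:L b6@13:R b5@14:L b7@15:R b1@16:L b2@18:L]
Beat 11 (R): throw ball4 h=9 -> lands@20:L; in-air after throw: [b3@12:L b6@13:R b5@14:L b7@15:R b1@16:L b2@18:L b4@20:L]
Beat 12 (L): throw ball3 h=7 -> lands@19:R; in-air after throw: [b6@13:R b5@14:L b7@15:R b1@16:L b2@18:L b3@19:R b4@20:L]
Beat 13 (R): throw ball6 h=8 -> lands@21:R; in-air after throw: [b5@14:L b7@15:R b1@16:L b2@18:L b3@19:R b4@20:L b6@21:R]
Beat 14 (L): throw ball5 h=3 -> lands@17:R; in-air after throw: [b7@15:R b1@16:L b5@17:R b2@18:L b3@19:R b4@20:L b6@21:R]
Beat 15 (R): throw ball7 h=8 -> lands@23:R; in-air after throw: [b1@16:L b5@17:R b2@18:L b3@19:R b4@20:L b6@21:R b7@23:R]
Beat 16 (L): throw ball1 h=9 -> lands@25:R; in-air after throw: [b5@17:R b2@18:L b3@19:R b4@20:L b6@21:R b7@23:R b1@25:R]
Ball 1: thrown@0 h=8 -> first land @8; rethrown@8 h=8 -> second land @16

Answer: 8 16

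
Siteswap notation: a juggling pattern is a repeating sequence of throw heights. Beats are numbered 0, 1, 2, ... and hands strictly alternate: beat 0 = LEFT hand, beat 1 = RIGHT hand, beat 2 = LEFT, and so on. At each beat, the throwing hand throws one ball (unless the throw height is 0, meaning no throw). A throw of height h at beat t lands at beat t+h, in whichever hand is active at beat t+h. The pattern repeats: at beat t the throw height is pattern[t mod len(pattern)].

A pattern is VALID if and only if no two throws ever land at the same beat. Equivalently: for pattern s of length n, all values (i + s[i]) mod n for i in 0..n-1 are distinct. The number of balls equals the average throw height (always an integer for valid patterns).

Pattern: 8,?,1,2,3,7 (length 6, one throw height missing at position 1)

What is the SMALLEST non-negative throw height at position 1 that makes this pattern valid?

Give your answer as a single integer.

Answer: 3

Derivation:
i=0: (0 + 8) mod 6 = 2
i=1: s[i]=? (unknown)
i=2: (2 + 1) mod 6 = 3
i=3: (3 + 2) mod 6 = 5
i=4: (4 + 3) mod 6 = 1
i=5: (5 + 7) mod 6 = 0
Known residues: [0, 1, 2, 3, 5]; need a permutation of 0..5, so missing residue r = 4
Need (1 + s) mod 6 = 4; smallest s = (4 - 1) mod 6 = 3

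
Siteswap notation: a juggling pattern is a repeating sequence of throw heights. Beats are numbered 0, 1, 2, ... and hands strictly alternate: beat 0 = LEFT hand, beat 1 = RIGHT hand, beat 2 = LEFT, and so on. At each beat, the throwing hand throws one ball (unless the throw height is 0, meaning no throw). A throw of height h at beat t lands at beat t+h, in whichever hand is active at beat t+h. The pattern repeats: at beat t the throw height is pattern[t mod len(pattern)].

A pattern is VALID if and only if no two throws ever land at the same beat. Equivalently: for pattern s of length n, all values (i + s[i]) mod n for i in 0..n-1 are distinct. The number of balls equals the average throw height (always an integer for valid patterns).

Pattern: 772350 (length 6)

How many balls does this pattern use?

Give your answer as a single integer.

Pattern = [7, 7, 2, 3, 5, 0], length n = 6
  position 0: throw height = 7, running sum = 7
  position 1: throw height = 7, running sum = 14
  position 2: throw height = 2, running sum = 16
  position 3: throw height = 3, running sum = 19
  position 4: throw height = 5, running sum = 24
  position 5: throw height = 0, running sum = 24
Total sum = 24; balls = sum / n = 24 / 6 = 4

Answer: 4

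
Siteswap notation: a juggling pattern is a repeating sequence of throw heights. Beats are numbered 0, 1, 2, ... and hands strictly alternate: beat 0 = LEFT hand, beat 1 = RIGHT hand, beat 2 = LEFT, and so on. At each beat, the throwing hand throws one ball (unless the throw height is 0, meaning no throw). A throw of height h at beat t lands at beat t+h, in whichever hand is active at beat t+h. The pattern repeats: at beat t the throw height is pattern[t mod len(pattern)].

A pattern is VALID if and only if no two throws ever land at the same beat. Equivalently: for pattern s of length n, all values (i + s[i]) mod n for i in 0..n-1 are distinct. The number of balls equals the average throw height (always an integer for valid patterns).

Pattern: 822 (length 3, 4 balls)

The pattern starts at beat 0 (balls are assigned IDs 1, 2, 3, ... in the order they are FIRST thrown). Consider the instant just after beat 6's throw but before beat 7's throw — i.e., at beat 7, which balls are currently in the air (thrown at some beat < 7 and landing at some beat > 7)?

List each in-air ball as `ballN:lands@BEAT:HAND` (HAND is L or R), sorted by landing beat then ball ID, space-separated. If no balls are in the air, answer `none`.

Beat 0 (L): throw ball1 h=8 -> lands@8:L; in-air after throw: [b1@8:L]
Beat 1 (R): throw ball2 h=2 -> lands@3:R; in-air after throw: [b2@3:R b1@8:L]
Beat 2 (L): throw ball3 h=2 -> lands@4:L; in-air after throw: [b2@3:R b3@4:L b1@8:L]
Beat 3 (R): throw ball2 h=8 -> lands@11:R; in-air after throw: [b3@4:L b1@8:L b2@11:R]
Beat 4 (L): throw ball3 h=2 -> lands@6:L; in-air after throw: [b3@6:L b1@8:L b2@11:R]
Beat 5 (R): throw ball4 h=2 -> lands@7:R; in-air after throw: [b3@6:L b4@7:R b1@8:L b2@11:R]
Beat 6 (L): throw ball3 h=8 -> lands@14:L; in-air after throw: [b4@7:R b1@8:L b2@11:R b3@14:L]
Beat 7 (R): throw ball4 h=2 -> lands@9:R; in-air after throw: [b1@8:L b4@9:R b2@11:R b3@14:L]

Answer: ball1:lands@8:L ball2:lands@11:R ball3:lands@14:L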